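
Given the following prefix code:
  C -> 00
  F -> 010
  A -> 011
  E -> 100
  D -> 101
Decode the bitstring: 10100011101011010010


Decoding step by step:
Bits 101 -> D
Bits 00 -> C
Bits 011 -> A
Bits 101 -> D
Bits 011 -> A
Bits 010 -> F
Bits 010 -> F


Decoded message: DCADAFF


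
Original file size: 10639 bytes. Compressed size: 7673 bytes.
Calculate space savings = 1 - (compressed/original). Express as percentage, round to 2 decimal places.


ratio = compressed/original = 7673/10639 = 0.721214
savings = 1 - ratio = 1 - 0.721214 = 0.278786
as a percentage: 0.278786 * 100 = 27.88%

Space savings = 1 - 7673/10639 = 27.88%


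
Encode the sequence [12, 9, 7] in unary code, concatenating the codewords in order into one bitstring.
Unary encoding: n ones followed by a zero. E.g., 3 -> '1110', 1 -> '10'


Encode each number as n ones followed by a terminating 0:
  12 -> 1111111111110 (13 bits)
  9 -> 1111111110 (10 bits)
  7 -> 11111110 (8 bits)
Total length = 13 + 10 + 8 = 31 bits.

Unary([12, 9, 7]) = 1111111111110111111111011111110 (31 bits)


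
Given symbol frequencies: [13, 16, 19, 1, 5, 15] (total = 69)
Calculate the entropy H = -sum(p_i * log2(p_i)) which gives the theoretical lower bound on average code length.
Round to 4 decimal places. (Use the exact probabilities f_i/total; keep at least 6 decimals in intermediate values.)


Per-symbol terms -p_i * log2(p_i) with p_i = f_i/69:
  p = 13/69 = 0.188406: log2(p) = -2.408085, -p*log2(p) = 0.453697
  p = 16/69 = 0.231884: log2(p) = -2.108524, -p*log2(p) = 0.488933
  p = 19/69 = 0.275362: log2(p) = -1.860597, -p*log2(p) = 0.512338
  p = 1/69 = 0.014493: log2(p) = -6.108524, -p*log2(p) = 0.088529
  p = 5/69 = 0.072464: log2(p) = -3.786596, -p*log2(p) = 0.274391
  p = 15/69 = 0.217391: log2(p) = -2.201634, -p*log2(p) = 0.478616
H = 0.453697 + 0.488933 + 0.512338 + 0.088529 + 0.274391 + 0.478616 = 2.296504

H = 2.2965 bits/symbol


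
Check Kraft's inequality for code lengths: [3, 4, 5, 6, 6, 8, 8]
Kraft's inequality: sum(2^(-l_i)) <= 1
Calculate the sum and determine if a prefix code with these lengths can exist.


Sum = 2^(-3) + 2^(-4) + 2^(-5) + 2^(-6) + 2^(-6) + 2^(-8) + 2^(-8)
    = 0.125 + 0.0625 + 0.03125 + 0.015625 + 0.015625 + 0.00390625 + 0.00390625
    = 66/256 = 0.2578125
Since 0.2578125 <= 1, Kraft's inequality IS satisfied.
A prefix code with these lengths CAN exist.

Kraft sum = 0.2578125. Satisfied.


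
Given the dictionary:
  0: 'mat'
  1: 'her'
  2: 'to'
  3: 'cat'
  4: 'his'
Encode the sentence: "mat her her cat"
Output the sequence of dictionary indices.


Look up each word in the dictionary:
  'mat' -> 0
  'her' -> 1
  'her' -> 1
  'cat' -> 3

Encoded: [0, 1, 1, 3]


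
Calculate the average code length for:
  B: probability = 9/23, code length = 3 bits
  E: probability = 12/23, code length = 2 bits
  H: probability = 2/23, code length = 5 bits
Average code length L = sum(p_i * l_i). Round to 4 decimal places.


Weighted contributions p_i * l_i:
  B: (9/23) * 3 = 27/23
  E: (12/23) * 2 = 24/23
  H: (2/23) * 5 = 10/23
Sum = (27 + 24 + 10)/23 = 61/23

L = 61/23 = 2.6522 bits/symbol


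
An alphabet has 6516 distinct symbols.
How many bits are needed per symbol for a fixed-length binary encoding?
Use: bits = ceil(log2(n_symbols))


log2(6516) = 12.6698
Bracket: 2^12 = 4096 < 6516 <= 2^13 = 8192
So ceil(log2(6516)) = 13

bits = ceil(log2(6516)) = ceil(12.6698) = 13 bits


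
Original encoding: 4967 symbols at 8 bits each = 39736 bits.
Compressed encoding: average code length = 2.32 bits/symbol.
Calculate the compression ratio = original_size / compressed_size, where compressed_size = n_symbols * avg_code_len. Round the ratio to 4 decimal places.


original_size = n_symbols * orig_bits = 4967 * 8 = 39736 bits
compressed_size = n_symbols * avg_code_len = 4967 * 2.32 = 11523.44 bits
ratio = original_size / compressed_size = 39736 / 11523.44 = 3.4483

Compression ratio = 3.4483


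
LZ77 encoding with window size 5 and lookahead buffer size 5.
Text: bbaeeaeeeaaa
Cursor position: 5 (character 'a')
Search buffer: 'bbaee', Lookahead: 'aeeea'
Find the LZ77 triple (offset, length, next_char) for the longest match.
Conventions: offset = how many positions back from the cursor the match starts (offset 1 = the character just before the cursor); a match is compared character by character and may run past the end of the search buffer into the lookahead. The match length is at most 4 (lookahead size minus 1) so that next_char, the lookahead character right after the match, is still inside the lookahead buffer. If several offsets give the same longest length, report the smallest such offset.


Try each offset into the search buffer:
  offset=1 (pos 4, char 'e'): match length 0
  offset=2 (pos 3, char 'e'): match length 0
  offset=3 (pos 2, char 'a'): match length 3
  offset=4 (pos 1, char 'b'): match length 0
  offset=5 (pos 0, char 'b'): match length 0
Longest match has length 3 at offset 3.
next_char = character at position 5 + 3 = 8 -> 'e'

Best match: offset=3, length=3 (matching 'aee' starting at position 2)
LZ77 triple: (3, 3, 'e')


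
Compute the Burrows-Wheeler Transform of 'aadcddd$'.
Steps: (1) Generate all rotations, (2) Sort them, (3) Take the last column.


Rotations (sorted):
  0: $aadcddd -> last char: d
  1: aadcddd$ -> last char: $
  2: adcddd$a -> last char: a
  3: cddd$aad -> last char: d
  4: d$aadcdd -> last char: d
  5: dcddd$aa -> last char: a
  6: dd$aadcd -> last char: d
  7: ddd$aadc -> last char: c


BWT = d$addadc


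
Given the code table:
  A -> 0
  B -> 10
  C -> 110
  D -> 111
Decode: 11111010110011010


Decoding:
111 -> D
110 -> C
10 -> B
110 -> C
0 -> A
110 -> C
10 -> B


Result: DCBCACB


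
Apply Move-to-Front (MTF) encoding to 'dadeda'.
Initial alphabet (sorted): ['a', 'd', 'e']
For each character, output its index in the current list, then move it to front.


MTF encoding:
'd': index 1 in ['a', 'd', 'e'] -> ['d', 'a', 'e']
'a': index 1 in ['d', 'a', 'e'] -> ['a', 'd', 'e']
'd': index 1 in ['a', 'd', 'e'] -> ['d', 'a', 'e']
'e': index 2 in ['d', 'a', 'e'] -> ['e', 'd', 'a']
'd': index 1 in ['e', 'd', 'a'] -> ['d', 'e', 'a']
'a': index 2 in ['d', 'e', 'a'] -> ['a', 'd', 'e']


Output: [1, 1, 1, 2, 1, 2]


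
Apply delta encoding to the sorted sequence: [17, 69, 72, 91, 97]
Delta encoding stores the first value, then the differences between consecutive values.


First value: 17
Deltas:
  69 - 17 = 52
  72 - 69 = 3
  91 - 72 = 19
  97 - 91 = 6


Delta encoded: [17, 52, 3, 19, 6]


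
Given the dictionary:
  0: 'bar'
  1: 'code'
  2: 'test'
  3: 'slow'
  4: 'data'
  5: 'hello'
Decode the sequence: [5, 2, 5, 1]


Look up each index in the dictionary:
  5 -> 'hello'
  2 -> 'test'
  5 -> 'hello'
  1 -> 'code'

Decoded: "hello test hello code"


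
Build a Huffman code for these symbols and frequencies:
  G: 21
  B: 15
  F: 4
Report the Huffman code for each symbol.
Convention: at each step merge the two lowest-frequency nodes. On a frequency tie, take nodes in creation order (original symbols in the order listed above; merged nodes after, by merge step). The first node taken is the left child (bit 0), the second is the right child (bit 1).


Huffman tree construction:
Step 1: Merge F(4) + B(15) = 19
Step 2: Merge (F+B)(19) + G(21) = 40
Read each symbol's code off the tree from the root (left child = 0, right child = 1).

Codes:
  G: 1 (length 1)
  B: 01 (length 2)
  F: 00 (length 2)
Average code length: 59/40 = 1.4750 bits/symbol


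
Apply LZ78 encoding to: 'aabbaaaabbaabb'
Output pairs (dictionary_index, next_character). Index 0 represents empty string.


LZ78 encoding steps:
Dictionary: {0: ''}
Step 1: w='' (idx 0), next='a' -> output (0, 'a'), add 'a' as idx 1
Step 2: w='a' (idx 1), next='b' -> output (1, 'b'), add 'ab' as idx 2
Step 3: w='' (idx 0), next='b' -> output (0, 'b'), add 'b' as idx 3
Step 4: w='a' (idx 1), next='a' -> output (1, 'a'), add 'aa' as idx 4
Step 5: w='aa' (idx 4), next='b' -> output (4, 'b'), add 'aab' as idx 5
Step 6: w='b' (idx 3), next='a' -> output (3, 'a'), add 'ba' as idx 6
Step 7: w='ab' (idx 2), next='b' -> output (2, 'b'), add 'abb' as idx 7


Encoded: [(0, 'a'), (1, 'b'), (0, 'b'), (1, 'a'), (4, 'b'), (3, 'a'), (2, 'b')]


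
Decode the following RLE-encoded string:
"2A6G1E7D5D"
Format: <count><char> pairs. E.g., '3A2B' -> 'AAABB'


Expanding each <count><char> pair:
  2A -> 'AA'
  6G -> 'GGGGGG'
  1E -> 'E'
  7D -> 'DDDDDDD'
  5D -> 'DDDDD'

Decoded = AAGGGGGGEDDDDDDDDDDDD


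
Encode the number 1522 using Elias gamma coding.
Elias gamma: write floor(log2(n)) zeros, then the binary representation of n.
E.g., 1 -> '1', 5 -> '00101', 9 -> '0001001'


num_bits = floor(log2(1522)) + 1 = 11
leading_zeros = num_bits - 1 = 10
binary(1522) = 10111110010

Elias gamma(1522) = '0000000000' + '10111110010' = 000000000010111110010 (21 bits)


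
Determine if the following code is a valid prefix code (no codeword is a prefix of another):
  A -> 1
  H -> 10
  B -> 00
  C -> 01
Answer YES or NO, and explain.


Checking each pair (does one codeword prefix another?):
  A='1' vs H='10': prefix -- VIOLATION

NO -- this is NOT a valid prefix code. A (1) is a prefix of H (10).


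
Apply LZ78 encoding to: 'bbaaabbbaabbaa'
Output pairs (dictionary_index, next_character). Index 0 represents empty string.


LZ78 encoding steps:
Dictionary: {0: ''}
Step 1: w='' (idx 0), next='b' -> output (0, 'b'), add 'b' as idx 1
Step 2: w='b' (idx 1), next='a' -> output (1, 'a'), add 'ba' as idx 2
Step 3: w='' (idx 0), next='a' -> output (0, 'a'), add 'a' as idx 3
Step 4: w='a' (idx 3), next='b' -> output (3, 'b'), add 'ab' as idx 4
Step 5: w='b' (idx 1), next='b' -> output (1, 'b'), add 'bb' as idx 5
Step 6: w='a' (idx 3), next='a' -> output (3, 'a'), add 'aa' as idx 6
Step 7: w='bb' (idx 5), next='a' -> output (5, 'a'), add 'bba' as idx 7
Step 8: w='a' (idx 3), end of input -> output (3, '')


Encoded: [(0, 'b'), (1, 'a'), (0, 'a'), (3, 'b'), (1, 'b'), (3, 'a'), (5, 'a'), (3, '')]


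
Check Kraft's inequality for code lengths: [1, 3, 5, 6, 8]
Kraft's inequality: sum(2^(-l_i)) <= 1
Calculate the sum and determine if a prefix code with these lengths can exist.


Sum = 2^(-1) + 2^(-3) + 2^(-5) + 2^(-6) + 2^(-8)
    = 0.5 + 0.125 + 0.03125 + 0.015625 + 0.00390625
    = 173/256 = 0.67578125
Since 0.67578125 <= 1, Kraft's inequality IS satisfied.
A prefix code with these lengths CAN exist.

Kraft sum = 0.67578125. Satisfied.


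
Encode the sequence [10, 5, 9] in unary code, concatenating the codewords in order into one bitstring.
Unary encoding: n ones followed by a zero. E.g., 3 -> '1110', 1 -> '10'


Encode each number as n ones followed by a terminating 0:
  10 -> 11111111110 (11 bits)
  5 -> 111110 (6 bits)
  9 -> 1111111110 (10 bits)
Total length = 11 + 6 + 10 = 27 bits.

Unary([10, 5, 9]) = 111111111101111101111111110 (27 bits)


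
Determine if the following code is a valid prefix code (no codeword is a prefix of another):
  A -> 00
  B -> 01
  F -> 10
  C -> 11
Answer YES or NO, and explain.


Checking each pair (does one codeword prefix another?):
  A='00' vs B='01': no prefix
  A='00' vs F='10': no prefix
  A='00' vs C='11': no prefix
  B='01' vs A='00': no prefix
  B='01' vs F='10': no prefix
  B='01' vs C='11': no prefix
  F='10' vs A='00': no prefix
  F='10' vs B='01': no prefix
  F='10' vs C='11': no prefix
  C='11' vs A='00': no prefix
  C='11' vs B='01': no prefix
  C='11' vs F='10': no prefix
No violation found over all pairs.

YES -- this is a valid prefix code. No codeword is a prefix of any other codeword.


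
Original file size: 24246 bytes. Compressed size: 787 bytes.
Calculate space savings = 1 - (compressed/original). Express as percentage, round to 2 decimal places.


ratio = compressed/original = 787/24246 = 0.032459
savings = 1 - ratio = 1 - 0.032459 = 0.967541
as a percentage: 0.967541 * 100 = 96.75%

Space savings = 1 - 787/24246 = 96.75%


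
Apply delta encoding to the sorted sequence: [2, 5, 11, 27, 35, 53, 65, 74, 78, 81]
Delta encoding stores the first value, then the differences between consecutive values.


First value: 2
Deltas:
  5 - 2 = 3
  11 - 5 = 6
  27 - 11 = 16
  35 - 27 = 8
  53 - 35 = 18
  65 - 53 = 12
  74 - 65 = 9
  78 - 74 = 4
  81 - 78 = 3


Delta encoded: [2, 3, 6, 16, 8, 18, 12, 9, 4, 3]


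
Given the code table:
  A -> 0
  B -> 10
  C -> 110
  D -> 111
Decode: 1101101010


Decoding:
110 -> C
110 -> C
10 -> B
10 -> B


Result: CCBB


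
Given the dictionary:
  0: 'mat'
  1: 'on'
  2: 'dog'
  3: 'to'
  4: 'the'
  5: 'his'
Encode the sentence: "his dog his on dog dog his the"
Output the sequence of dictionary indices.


Look up each word in the dictionary:
  'his' -> 5
  'dog' -> 2
  'his' -> 5
  'on' -> 1
  'dog' -> 2
  'dog' -> 2
  'his' -> 5
  'the' -> 4

Encoded: [5, 2, 5, 1, 2, 2, 5, 4]


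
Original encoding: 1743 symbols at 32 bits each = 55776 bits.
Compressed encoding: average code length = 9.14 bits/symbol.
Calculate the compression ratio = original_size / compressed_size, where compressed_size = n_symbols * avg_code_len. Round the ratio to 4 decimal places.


original_size = n_symbols * orig_bits = 1743 * 32 = 55776 bits
compressed_size = n_symbols * avg_code_len = 1743 * 9.14 = 15931.02 bits
ratio = original_size / compressed_size = 55776 / 15931.02 = 3.5011

Compression ratio = 3.5011


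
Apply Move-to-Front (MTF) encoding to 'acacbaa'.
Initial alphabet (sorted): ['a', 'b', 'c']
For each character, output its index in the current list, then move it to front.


MTF encoding:
'a': index 0 in ['a', 'b', 'c'] -> ['a', 'b', 'c']
'c': index 2 in ['a', 'b', 'c'] -> ['c', 'a', 'b']
'a': index 1 in ['c', 'a', 'b'] -> ['a', 'c', 'b']
'c': index 1 in ['a', 'c', 'b'] -> ['c', 'a', 'b']
'b': index 2 in ['c', 'a', 'b'] -> ['b', 'c', 'a']
'a': index 2 in ['b', 'c', 'a'] -> ['a', 'b', 'c']
'a': index 0 in ['a', 'b', 'c'] -> ['a', 'b', 'c']


Output: [0, 2, 1, 1, 2, 2, 0]


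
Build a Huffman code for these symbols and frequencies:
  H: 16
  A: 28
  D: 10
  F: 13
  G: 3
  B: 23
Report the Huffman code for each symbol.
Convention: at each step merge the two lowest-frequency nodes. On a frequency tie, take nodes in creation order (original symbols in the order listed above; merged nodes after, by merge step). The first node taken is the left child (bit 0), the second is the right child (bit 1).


Huffman tree construction:
Step 1: Merge G(3) + D(10) = 13
Step 2: Merge F(13) + (G+D)(13) = 26
Step 3: Merge H(16) + B(23) = 39
Step 4: Merge (F+(G+D))(26) + A(28) = 54
Step 5: Merge (H+B)(39) + ((F+(G+D))+A)(54) = 93
Read each symbol's code off the tree from the root (left child = 0, right child = 1).

Codes:
  H: 00 (length 2)
  A: 11 (length 2)
  D: 1011 (length 4)
  F: 100 (length 3)
  G: 1010 (length 4)
  B: 01 (length 2)
Average code length: 225/93 = 2.4194 bits/symbol


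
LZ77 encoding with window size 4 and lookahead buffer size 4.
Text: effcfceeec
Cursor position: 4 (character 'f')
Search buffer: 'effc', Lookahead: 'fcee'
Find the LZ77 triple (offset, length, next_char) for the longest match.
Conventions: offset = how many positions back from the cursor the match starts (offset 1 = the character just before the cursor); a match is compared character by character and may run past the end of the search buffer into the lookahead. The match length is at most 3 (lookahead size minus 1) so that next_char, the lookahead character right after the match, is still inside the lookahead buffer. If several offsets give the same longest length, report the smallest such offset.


Try each offset into the search buffer:
  offset=1 (pos 3, char 'c'): match length 0
  offset=2 (pos 2, char 'f'): match length 2
  offset=3 (pos 1, char 'f'): match length 1
  offset=4 (pos 0, char 'e'): match length 0
Longest match has length 2 at offset 2.
next_char = character at position 4 + 2 = 6 -> 'e'

Best match: offset=2, length=2 (matching 'fc' starting at position 2)
LZ77 triple: (2, 2, 'e')


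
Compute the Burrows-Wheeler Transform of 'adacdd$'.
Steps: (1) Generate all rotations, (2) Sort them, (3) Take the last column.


Rotations (sorted):
  0: $adacdd -> last char: d
  1: acdd$ad -> last char: d
  2: adacdd$ -> last char: $
  3: cdd$ada -> last char: a
  4: d$adacd -> last char: d
  5: dacdd$a -> last char: a
  6: dd$adac -> last char: c


BWT = dd$adac


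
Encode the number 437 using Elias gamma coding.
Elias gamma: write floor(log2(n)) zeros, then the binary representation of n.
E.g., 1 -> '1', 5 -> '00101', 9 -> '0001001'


num_bits = floor(log2(437)) + 1 = 9
leading_zeros = num_bits - 1 = 8
binary(437) = 110110101

Elias gamma(437) = '00000000' + '110110101' = 00000000110110101 (17 bits)


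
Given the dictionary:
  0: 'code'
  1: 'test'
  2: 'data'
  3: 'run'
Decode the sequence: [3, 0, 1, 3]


Look up each index in the dictionary:
  3 -> 'run'
  0 -> 'code'
  1 -> 'test'
  3 -> 'run'

Decoded: "run code test run"


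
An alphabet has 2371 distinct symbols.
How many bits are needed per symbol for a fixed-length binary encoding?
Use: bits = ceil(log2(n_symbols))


log2(2371) = 11.2113
Bracket: 2^11 = 2048 < 2371 <= 2^12 = 4096
So ceil(log2(2371)) = 12

bits = ceil(log2(2371)) = ceil(11.2113) = 12 bits


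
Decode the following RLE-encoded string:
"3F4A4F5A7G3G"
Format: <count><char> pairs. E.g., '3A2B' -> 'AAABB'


Expanding each <count><char> pair:
  3F -> 'FFF'
  4A -> 'AAAA'
  4F -> 'FFFF'
  5A -> 'AAAAA'
  7G -> 'GGGGGGG'
  3G -> 'GGG'

Decoded = FFFAAAAFFFFAAAAAGGGGGGGGGG


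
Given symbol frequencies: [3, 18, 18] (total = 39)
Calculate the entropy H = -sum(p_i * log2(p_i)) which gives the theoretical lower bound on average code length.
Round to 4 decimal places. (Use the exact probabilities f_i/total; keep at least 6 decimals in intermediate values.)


Per-symbol terms -p_i * log2(p_i) with p_i = f_i/39:
  p = 3/39 = 0.076923: log2(p) = -3.700440, -p*log2(p) = 0.284649
  p = 18/39 = 0.461538: log2(p) = -1.115477, -p*log2(p) = 0.514836
  p = 18/39 = 0.461538: log2(p) = -1.115477, -p*log2(p) = 0.514836
H = 0.284649 + 0.514836 + 0.514836 = 1.314321

H = 1.3143 bits/symbol


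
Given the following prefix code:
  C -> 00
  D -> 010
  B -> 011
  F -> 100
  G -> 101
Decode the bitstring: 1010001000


Decoding step by step:
Bits 101 -> G
Bits 00 -> C
Bits 010 -> D
Bits 00 -> C


Decoded message: GCDC


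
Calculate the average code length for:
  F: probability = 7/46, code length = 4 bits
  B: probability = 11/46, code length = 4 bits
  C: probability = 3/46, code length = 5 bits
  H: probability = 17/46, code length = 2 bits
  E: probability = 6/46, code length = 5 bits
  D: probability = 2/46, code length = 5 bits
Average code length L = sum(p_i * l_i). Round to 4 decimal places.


Weighted contributions p_i * l_i:
  F: (7/46) * 4 = 28/46
  B: (11/46) * 4 = 44/46
  C: (3/46) * 5 = 15/46
  H: (17/46) * 2 = 34/46
  E: (6/46) * 5 = 30/46
  D: (2/46) * 5 = 10/46
Sum = (28 + 44 + 15 + 34 + 30 + 10)/46 = 161/46

L = 161/46 = 3.5000 bits/symbol


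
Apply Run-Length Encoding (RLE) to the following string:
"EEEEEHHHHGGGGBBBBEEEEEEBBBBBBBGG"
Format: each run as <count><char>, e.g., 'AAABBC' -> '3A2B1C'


Scanning runs left to right:
  i=0: run of 'E' x 5 -> '5E'
  i=5: run of 'H' x 4 -> '4H'
  i=9: run of 'G' x 4 -> '4G'
  i=13: run of 'B' x 4 -> '4B'
  i=17: run of 'E' x 6 -> '6E'
  i=23: run of 'B' x 7 -> '7B'
  i=30: run of 'G' x 2 -> '2G'

RLE = 5E4H4G4B6E7B2G


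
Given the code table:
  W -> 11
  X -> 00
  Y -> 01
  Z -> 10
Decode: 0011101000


Decoding:
00 -> X
11 -> W
10 -> Z
10 -> Z
00 -> X


Result: XWZZX


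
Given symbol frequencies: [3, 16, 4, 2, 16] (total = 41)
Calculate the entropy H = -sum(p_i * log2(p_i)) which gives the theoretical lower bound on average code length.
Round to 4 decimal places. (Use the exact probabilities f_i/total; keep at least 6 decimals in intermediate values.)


Per-symbol terms -p_i * log2(p_i) with p_i = f_i/41:
  p = 3/41 = 0.073171: log2(p) = -3.772590, -p*log2(p) = 0.276043
  p = 16/41 = 0.390244: log2(p) = -1.357552, -p*log2(p) = 0.529776
  p = 4/41 = 0.097561: log2(p) = -3.357552, -p*log2(p) = 0.327566
  p = 2/41 = 0.048780: log2(p) = -4.357552, -p*log2(p) = 0.212564
  p = 16/41 = 0.390244: log2(p) = -1.357552, -p*log2(p) = 0.529776
H = 0.276043 + 0.529776 + 0.327566 + 0.212564 + 0.529776 = 1.875725

H = 1.8757 bits/symbol


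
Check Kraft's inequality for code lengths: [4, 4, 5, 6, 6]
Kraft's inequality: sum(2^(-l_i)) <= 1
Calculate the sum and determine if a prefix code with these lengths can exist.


Sum = 2^(-4) + 2^(-4) + 2^(-5) + 2^(-6) + 2^(-6)
    = 0.0625 + 0.0625 + 0.03125 + 0.015625 + 0.015625
    = 12/64 = 0.1875
Since 0.1875 <= 1, Kraft's inequality IS satisfied.
A prefix code with these lengths CAN exist.

Kraft sum = 0.1875. Satisfied.


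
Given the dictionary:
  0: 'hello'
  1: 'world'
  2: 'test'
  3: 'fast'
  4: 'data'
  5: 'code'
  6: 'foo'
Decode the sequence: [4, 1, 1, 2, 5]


Look up each index in the dictionary:
  4 -> 'data'
  1 -> 'world'
  1 -> 'world'
  2 -> 'test'
  5 -> 'code'

Decoded: "data world world test code"


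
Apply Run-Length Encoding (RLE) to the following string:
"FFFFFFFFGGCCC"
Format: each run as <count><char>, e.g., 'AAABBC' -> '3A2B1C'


Scanning runs left to right:
  i=0: run of 'F' x 8 -> '8F'
  i=8: run of 'G' x 2 -> '2G'
  i=10: run of 'C' x 3 -> '3C'

RLE = 8F2G3C


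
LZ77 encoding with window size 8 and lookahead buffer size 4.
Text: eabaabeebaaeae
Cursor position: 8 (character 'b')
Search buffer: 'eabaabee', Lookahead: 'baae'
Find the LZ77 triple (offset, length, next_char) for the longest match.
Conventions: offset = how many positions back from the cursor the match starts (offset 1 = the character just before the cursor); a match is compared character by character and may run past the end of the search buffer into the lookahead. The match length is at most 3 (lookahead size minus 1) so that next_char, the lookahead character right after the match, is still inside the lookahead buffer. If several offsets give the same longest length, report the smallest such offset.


Try each offset into the search buffer:
  offset=1 (pos 7, char 'e'): match length 0
  offset=2 (pos 6, char 'e'): match length 0
  offset=3 (pos 5, char 'b'): match length 1
  offset=4 (pos 4, char 'a'): match length 0
  offset=5 (pos 3, char 'a'): match length 0
  offset=6 (pos 2, char 'b'): match length 3
  offset=7 (pos 1, char 'a'): match length 0
  offset=8 (pos 0, char 'e'): match length 0
Longest match has length 3 at offset 6.
next_char = character at position 8 + 3 = 11 -> 'e'

Best match: offset=6, length=3 (matching 'baa' starting at position 2)
LZ77 triple: (6, 3, 'e')


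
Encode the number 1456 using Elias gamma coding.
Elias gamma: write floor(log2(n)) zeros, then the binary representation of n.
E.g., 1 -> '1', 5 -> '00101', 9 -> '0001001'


num_bits = floor(log2(1456)) + 1 = 11
leading_zeros = num_bits - 1 = 10
binary(1456) = 10110110000

Elias gamma(1456) = '0000000000' + '10110110000' = 000000000010110110000 (21 bits)


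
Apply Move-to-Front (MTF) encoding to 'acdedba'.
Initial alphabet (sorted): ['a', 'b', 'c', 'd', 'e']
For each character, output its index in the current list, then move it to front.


MTF encoding:
'a': index 0 in ['a', 'b', 'c', 'd', 'e'] -> ['a', 'b', 'c', 'd', 'e']
'c': index 2 in ['a', 'b', 'c', 'd', 'e'] -> ['c', 'a', 'b', 'd', 'e']
'd': index 3 in ['c', 'a', 'b', 'd', 'e'] -> ['d', 'c', 'a', 'b', 'e']
'e': index 4 in ['d', 'c', 'a', 'b', 'e'] -> ['e', 'd', 'c', 'a', 'b']
'd': index 1 in ['e', 'd', 'c', 'a', 'b'] -> ['d', 'e', 'c', 'a', 'b']
'b': index 4 in ['d', 'e', 'c', 'a', 'b'] -> ['b', 'd', 'e', 'c', 'a']
'a': index 4 in ['b', 'd', 'e', 'c', 'a'] -> ['a', 'b', 'd', 'e', 'c']


Output: [0, 2, 3, 4, 1, 4, 4]


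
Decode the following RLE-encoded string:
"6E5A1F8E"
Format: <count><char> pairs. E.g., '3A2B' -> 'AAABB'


Expanding each <count><char> pair:
  6E -> 'EEEEEE'
  5A -> 'AAAAA'
  1F -> 'F'
  8E -> 'EEEEEEEE'

Decoded = EEEEEEAAAAAFEEEEEEEE


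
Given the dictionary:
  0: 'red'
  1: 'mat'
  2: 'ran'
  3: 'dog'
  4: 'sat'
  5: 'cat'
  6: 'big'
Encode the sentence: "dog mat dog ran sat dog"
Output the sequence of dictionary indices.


Look up each word in the dictionary:
  'dog' -> 3
  'mat' -> 1
  'dog' -> 3
  'ran' -> 2
  'sat' -> 4
  'dog' -> 3

Encoded: [3, 1, 3, 2, 4, 3]


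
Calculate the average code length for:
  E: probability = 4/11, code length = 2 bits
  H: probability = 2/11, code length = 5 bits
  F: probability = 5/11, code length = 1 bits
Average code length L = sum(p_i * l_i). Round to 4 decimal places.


Weighted contributions p_i * l_i:
  E: (4/11) * 2 = 8/11
  H: (2/11) * 5 = 10/11
  F: (5/11) * 1 = 5/11
Sum = (8 + 10 + 5)/11 = 23/11

L = 23/11 = 2.0909 bits/symbol


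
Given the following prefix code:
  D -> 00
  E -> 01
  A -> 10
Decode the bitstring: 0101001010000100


Decoding step by step:
Bits 01 -> E
Bits 01 -> E
Bits 00 -> D
Bits 10 -> A
Bits 10 -> A
Bits 00 -> D
Bits 01 -> E
Bits 00 -> D


Decoded message: EEDAADED


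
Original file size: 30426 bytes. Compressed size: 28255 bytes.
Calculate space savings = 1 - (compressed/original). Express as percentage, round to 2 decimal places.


ratio = compressed/original = 28255/30426 = 0.928647
savings = 1 - ratio = 1 - 0.928647 = 0.071353
as a percentage: 0.071353 * 100 = 7.14%

Space savings = 1 - 28255/30426 = 7.14%


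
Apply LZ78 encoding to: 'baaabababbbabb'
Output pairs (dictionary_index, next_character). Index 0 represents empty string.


LZ78 encoding steps:
Dictionary: {0: ''}
Step 1: w='' (idx 0), next='b' -> output (0, 'b'), add 'b' as idx 1
Step 2: w='' (idx 0), next='a' -> output (0, 'a'), add 'a' as idx 2
Step 3: w='a' (idx 2), next='a' -> output (2, 'a'), add 'aa' as idx 3
Step 4: w='b' (idx 1), next='a' -> output (1, 'a'), add 'ba' as idx 4
Step 5: w='ba' (idx 4), next='b' -> output (4, 'b'), add 'bab' as idx 5
Step 6: w='b' (idx 1), next='b' -> output (1, 'b'), add 'bb' as idx 6
Step 7: w='a' (idx 2), next='b' -> output (2, 'b'), add 'ab' as idx 7
Step 8: w='b' (idx 1), end of input -> output (1, '')


Encoded: [(0, 'b'), (0, 'a'), (2, 'a'), (1, 'a'), (4, 'b'), (1, 'b'), (2, 'b'), (1, '')]


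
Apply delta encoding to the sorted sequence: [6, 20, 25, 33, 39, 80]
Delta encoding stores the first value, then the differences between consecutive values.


First value: 6
Deltas:
  20 - 6 = 14
  25 - 20 = 5
  33 - 25 = 8
  39 - 33 = 6
  80 - 39 = 41


Delta encoded: [6, 14, 5, 8, 6, 41]


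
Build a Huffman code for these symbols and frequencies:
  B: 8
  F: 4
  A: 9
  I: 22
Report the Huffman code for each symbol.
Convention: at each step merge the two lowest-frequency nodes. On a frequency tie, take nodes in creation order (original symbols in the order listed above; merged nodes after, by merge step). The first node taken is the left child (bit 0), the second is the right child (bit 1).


Huffman tree construction:
Step 1: Merge F(4) + B(8) = 12
Step 2: Merge A(9) + (F+B)(12) = 21
Step 3: Merge (A+(F+B))(21) + I(22) = 43
Read each symbol's code off the tree from the root (left child = 0, right child = 1).

Codes:
  B: 011 (length 3)
  F: 010 (length 3)
  A: 00 (length 2)
  I: 1 (length 1)
Average code length: 76/43 = 1.7674 bits/symbol


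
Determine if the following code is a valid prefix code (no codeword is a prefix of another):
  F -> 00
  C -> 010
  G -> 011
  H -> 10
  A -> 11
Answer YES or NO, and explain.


Checking each pair (does one codeword prefix another?):
  F='00' vs C='010': no prefix
  F='00' vs G='011': no prefix
  F='00' vs H='10': no prefix
  F='00' vs A='11': no prefix
  C='010' vs F='00': no prefix
  C='010' vs G='011': no prefix
  C='010' vs H='10': no prefix
  C='010' vs A='11': no prefix
  G='011' vs F='00': no prefix
  G='011' vs C='010': no prefix
  G='011' vs H='10': no prefix
  G='011' vs A='11': no prefix
  H='10' vs F='00': no prefix
  H='10' vs C='010': no prefix
  H='10' vs G='011': no prefix
  H='10' vs A='11': no prefix
  A='11' vs F='00': no prefix
  A='11' vs C='010': no prefix
  A='11' vs G='011': no prefix
  A='11' vs H='10': no prefix
No violation found over all pairs.

YES -- this is a valid prefix code. No codeword is a prefix of any other codeword.


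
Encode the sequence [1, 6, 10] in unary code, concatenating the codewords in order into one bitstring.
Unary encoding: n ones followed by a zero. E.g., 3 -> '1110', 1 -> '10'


Encode each number as n ones followed by a terminating 0:
  1 -> 10 (2 bits)
  6 -> 1111110 (7 bits)
  10 -> 11111111110 (11 bits)
Total length = 2 + 7 + 11 = 20 bits.

Unary([1, 6, 10]) = 10111111011111111110 (20 bits)


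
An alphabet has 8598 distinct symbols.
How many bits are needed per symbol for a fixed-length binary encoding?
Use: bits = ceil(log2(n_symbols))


log2(8598) = 13.0698
Bracket: 2^13 = 8192 < 8598 <= 2^14 = 16384
So ceil(log2(8598)) = 14

bits = ceil(log2(8598)) = ceil(13.0698) = 14 bits


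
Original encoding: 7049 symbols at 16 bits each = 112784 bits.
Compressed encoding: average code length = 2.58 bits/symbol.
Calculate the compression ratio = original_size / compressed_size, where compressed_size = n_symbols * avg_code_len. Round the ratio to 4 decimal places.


original_size = n_symbols * orig_bits = 7049 * 16 = 112784 bits
compressed_size = n_symbols * avg_code_len = 7049 * 2.58 = 18186.42 bits
ratio = original_size / compressed_size = 112784 / 18186.42 = 6.2016

Compression ratio = 6.2016


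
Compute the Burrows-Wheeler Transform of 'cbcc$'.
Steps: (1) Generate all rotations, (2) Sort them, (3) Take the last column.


Rotations (sorted):
  0: $cbcc -> last char: c
  1: bcc$c -> last char: c
  2: c$cbc -> last char: c
  3: cbcc$ -> last char: $
  4: cc$cb -> last char: b


BWT = ccc$b


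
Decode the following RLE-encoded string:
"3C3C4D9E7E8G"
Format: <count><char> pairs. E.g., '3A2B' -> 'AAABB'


Expanding each <count><char> pair:
  3C -> 'CCC'
  3C -> 'CCC'
  4D -> 'DDDD'
  9E -> 'EEEEEEEEE'
  7E -> 'EEEEEEE'
  8G -> 'GGGGGGGG'

Decoded = CCCCCCDDDDEEEEEEEEEEEEEEEEGGGGGGGG


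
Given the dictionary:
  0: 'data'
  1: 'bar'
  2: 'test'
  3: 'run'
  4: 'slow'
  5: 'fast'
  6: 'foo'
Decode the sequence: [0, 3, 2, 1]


Look up each index in the dictionary:
  0 -> 'data'
  3 -> 'run'
  2 -> 'test'
  1 -> 'bar'

Decoded: "data run test bar"


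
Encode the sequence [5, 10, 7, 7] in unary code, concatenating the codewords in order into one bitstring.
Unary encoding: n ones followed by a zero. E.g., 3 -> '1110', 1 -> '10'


Encode each number as n ones followed by a terminating 0:
  5 -> 111110 (6 bits)
  10 -> 11111111110 (11 bits)
  7 -> 11111110 (8 bits)
  7 -> 11111110 (8 bits)
Total length = 6 + 11 + 8 + 8 = 33 bits.

Unary([5, 10, 7, 7]) = 111110111111111101111111011111110 (33 bits)


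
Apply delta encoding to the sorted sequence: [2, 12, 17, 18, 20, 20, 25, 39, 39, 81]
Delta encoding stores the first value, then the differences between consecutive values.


First value: 2
Deltas:
  12 - 2 = 10
  17 - 12 = 5
  18 - 17 = 1
  20 - 18 = 2
  20 - 20 = 0
  25 - 20 = 5
  39 - 25 = 14
  39 - 39 = 0
  81 - 39 = 42


Delta encoded: [2, 10, 5, 1, 2, 0, 5, 14, 0, 42]


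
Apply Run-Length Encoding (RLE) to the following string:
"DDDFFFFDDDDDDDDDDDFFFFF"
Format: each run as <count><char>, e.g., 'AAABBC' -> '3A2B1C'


Scanning runs left to right:
  i=0: run of 'D' x 3 -> '3D'
  i=3: run of 'F' x 4 -> '4F'
  i=7: run of 'D' x 11 -> '11D'
  i=18: run of 'F' x 5 -> '5F'

RLE = 3D4F11D5F


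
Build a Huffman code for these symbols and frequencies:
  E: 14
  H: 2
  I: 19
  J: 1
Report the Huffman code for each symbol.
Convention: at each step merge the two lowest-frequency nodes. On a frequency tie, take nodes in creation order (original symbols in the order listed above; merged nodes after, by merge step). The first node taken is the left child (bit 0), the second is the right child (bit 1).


Huffman tree construction:
Step 1: Merge J(1) + H(2) = 3
Step 2: Merge (J+H)(3) + E(14) = 17
Step 3: Merge ((J+H)+E)(17) + I(19) = 36
Read each symbol's code off the tree from the root (left child = 0, right child = 1).

Codes:
  E: 01 (length 2)
  H: 001 (length 3)
  I: 1 (length 1)
  J: 000 (length 3)
Average code length: 56/36 = 1.5556 bits/symbol


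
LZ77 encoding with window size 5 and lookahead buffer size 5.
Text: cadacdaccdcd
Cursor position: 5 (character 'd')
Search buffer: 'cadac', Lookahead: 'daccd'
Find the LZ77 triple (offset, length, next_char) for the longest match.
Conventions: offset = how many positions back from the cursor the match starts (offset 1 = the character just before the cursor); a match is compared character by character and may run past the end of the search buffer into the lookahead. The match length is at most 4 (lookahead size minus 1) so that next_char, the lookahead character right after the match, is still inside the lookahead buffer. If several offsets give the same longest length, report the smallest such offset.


Try each offset into the search buffer:
  offset=1 (pos 4, char 'c'): match length 0
  offset=2 (pos 3, char 'a'): match length 0
  offset=3 (pos 2, char 'd'): match length 3
  offset=4 (pos 1, char 'a'): match length 0
  offset=5 (pos 0, char 'c'): match length 0
Longest match has length 3 at offset 3.
next_char = character at position 5 + 3 = 8 -> 'c'

Best match: offset=3, length=3 (matching 'dac' starting at position 2)
LZ77 triple: (3, 3, 'c')


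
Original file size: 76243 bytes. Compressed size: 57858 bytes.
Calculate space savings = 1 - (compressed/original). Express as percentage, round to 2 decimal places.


ratio = compressed/original = 57858/76243 = 0.758863
savings = 1 - ratio = 1 - 0.758863 = 0.241137
as a percentage: 0.241137 * 100 = 24.11%

Space savings = 1 - 57858/76243 = 24.11%


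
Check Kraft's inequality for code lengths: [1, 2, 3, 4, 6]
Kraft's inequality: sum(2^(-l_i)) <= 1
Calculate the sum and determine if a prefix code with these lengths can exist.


Sum = 2^(-1) + 2^(-2) + 2^(-3) + 2^(-4) + 2^(-6)
    = 0.5 + 0.25 + 0.125 + 0.0625 + 0.015625
    = 61/64 = 0.953125
Since 0.953125 <= 1, Kraft's inequality IS satisfied.
A prefix code with these lengths CAN exist.

Kraft sum = 0.953125. Satisfied.


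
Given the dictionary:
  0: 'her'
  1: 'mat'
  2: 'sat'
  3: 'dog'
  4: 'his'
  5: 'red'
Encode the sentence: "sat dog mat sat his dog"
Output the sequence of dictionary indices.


Look up each word in the dictionary:
  'sat' -> 2
  'dog' -> 3
  'mat' -> 1
  'sat' -> 2
  'his' -> 4
  'dog' -> 3

Encoded: [2, 3, 1, 2, 4, 3]


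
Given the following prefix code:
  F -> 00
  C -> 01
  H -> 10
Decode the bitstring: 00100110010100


Decoding step by step:
Bits 00 -> F
Bits 10 -> H
Bits 01 -> C
Bits 10 -> H
Bits 01 -> C
Bits 01 -> C
Bits 00 -> F


Decoded message: FHCHCCF


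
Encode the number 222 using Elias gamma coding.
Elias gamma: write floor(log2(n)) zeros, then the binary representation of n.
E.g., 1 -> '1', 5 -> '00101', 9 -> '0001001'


num_bits = floor(log2(222)) + 1 = 8
leading_zeros = num_bits - 1 = 7
binary(222) = 11011110

Elias gamma(222) = '0000000' + '11011110' = 000000011011110 (15 bits)


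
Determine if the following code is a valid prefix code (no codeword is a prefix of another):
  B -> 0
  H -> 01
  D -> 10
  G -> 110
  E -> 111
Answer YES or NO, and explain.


Checking each pair (does one codeword prefix another?):
  B='0' vs H='01': prefix -- VIOLATION

NO -- this is NOT a valid prefix code. B (0) is a prefix of H (01).


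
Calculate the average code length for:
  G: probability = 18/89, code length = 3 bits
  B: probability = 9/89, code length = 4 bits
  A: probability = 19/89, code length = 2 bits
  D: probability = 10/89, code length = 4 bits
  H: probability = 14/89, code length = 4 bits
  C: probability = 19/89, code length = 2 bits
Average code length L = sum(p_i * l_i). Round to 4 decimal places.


Weighted contributions p_i * l_i:
  G: (18/89) * 3 = 54/89
  B: (9/89) * 4 = 36/89
  A: (19/89) * 2 = 38/89
  D: (10/89) * 4 = 40/89
  H: (14/89) * 4 = 56/89
  C: (19/89) * 2 = 38/89
Sum = (54 + 36 + 38 + 40 + 56 + 38)/89 = 262/89

L = 262/89 = 2.9438 bits/symbol


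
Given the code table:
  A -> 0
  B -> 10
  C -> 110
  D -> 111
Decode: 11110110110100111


Decoding:
111 -> D
10 -> B
110 -> C
110 -> C
10 -> B
0 -> A
111 -> D


Result: DBCCBAD


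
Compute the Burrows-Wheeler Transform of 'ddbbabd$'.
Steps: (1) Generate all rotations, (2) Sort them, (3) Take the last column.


Rotations (sorted):
  0: $ddbbabd -> last char: d
  1: abd$ddbb -> last char: b
  2: babd$ddb -> last char: b
  3: bbabd$dd -> last char: d
  4: bd$ddbba -> last char: a
  5: d$ddbbab -> last char: b
  6: dbbabd$d -> last char: d
  7: ddbbabd$ -> last char: $


BWT = dbbdabd$


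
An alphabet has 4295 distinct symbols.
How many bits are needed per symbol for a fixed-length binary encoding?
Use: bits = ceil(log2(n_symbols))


log2(4295) = 12.0684
Bracket: 2^12 = 4096 < 4295 <= 2^13 = 8192
So ceil(log2(4295)) = 13

bits = ceil(log2(4295)) = ceil(12.0684) = 13 bits


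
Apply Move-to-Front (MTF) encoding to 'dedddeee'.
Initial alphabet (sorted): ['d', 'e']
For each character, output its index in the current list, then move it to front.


MTF encoding:
'd': index 0 in ['d', 'e'] -> ['d', 'e']
'e': index 1 in ['d', 'e'] -> ['e', 'd']
'd': index 1 in ['e', 'd'] -> ['d', 'e']
'd': index 0 in ['d', 'e'] -> ['d', 'e']
'd': index 0 in ['d', 'e'] -> ['d', 'e']
'e': index 1 in ['d', 'e'] -> ['e', 'd']
'e': index 0 in ['e', 'd'] -> ['e', 'd']
'e': index 0 in ['e', 'd'] -> ['e', 'd']


Output: [0, 1, 1, 0, 0, 1, 0, 0]


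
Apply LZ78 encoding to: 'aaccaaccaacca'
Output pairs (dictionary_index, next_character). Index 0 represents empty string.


LZ78 encoding steps:
Dictionary: {0: ''}
Step 1: w='' (idx 0), next='a' -> output (0, 'a'), add 'a' as idx 1
Step 2: w='a' (idx 1), next='c' -> output (1, 'c'), add 'ac' as idx 2
Step 3: w='' (idx 0), next='c' -> output (0, 'c'), add 'c' as idx 3
Step 4: w='a' (idx 1), next='a' -> output (1, 'a'), add 'aa' as idx 4
Step 5: w='c' (idx 3), next='c' -> output (3, 'c'), add 'cc' as idx 5
Step 6: w='aa' (idx 4), next='c' -> output (4, 'c'), add 'aac' as idx 6
Step 7: w='c' (idx 3), next='a' -> output (3, 'a'), add 'ca' as idx 7


Encoded: [(0, 'a'), (1, 'c'), (0, 'c'), (1, 'a'), (3, 'c'), (4, 'c'), (3, 'a')]


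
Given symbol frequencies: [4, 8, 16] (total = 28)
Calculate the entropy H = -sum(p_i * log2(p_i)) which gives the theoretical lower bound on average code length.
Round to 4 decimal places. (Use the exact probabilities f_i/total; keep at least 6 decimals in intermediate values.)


Per-symbol terms -p_i * log2(p_i) with p_i = f_i/28:
  p = 4/28 = 0.142857: log2(p) = -2.807355, -p*log2(p) = 0.401051
  p = 8/28 = 0.285714: log2(p) = -1.807355, -p*log2(p) = 0.516387
  p = 16/28 = 0.571429: log2(p) = -0.807355, -p*log2(p) = 0.461346
H = 0.401051 + 0.516387 + 0.461346 = 1.378784

H = 1.3788 bits/symbol


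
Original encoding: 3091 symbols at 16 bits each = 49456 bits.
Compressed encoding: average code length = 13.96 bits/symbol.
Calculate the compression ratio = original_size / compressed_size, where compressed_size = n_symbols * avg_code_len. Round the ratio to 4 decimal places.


original_size = n_symbols * orig_bits = 3091 * 16 = 49456 bits
compressed_size = n_symbols * avg_code_len = 3091 * 13.96 = 43150.36 bits
ratio = original_size / compressed_size = 49456 / 43150.36 = 1.1461

Compression ratio = 1.1461


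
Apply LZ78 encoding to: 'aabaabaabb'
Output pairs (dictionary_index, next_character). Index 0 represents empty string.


LZ78 encoding steps:
Dictionary: {0: ''}
Step 1: w='' (idx 0), next='a' -> output (0, 'a'), add 'a' as idx 1
Step 2: w='a' (idx 1), next='b' -> output (1, 'b'), add 'ab' as idx 2
Step 3: w='a' (idx 1), next='a' -> output (1, 'a'), add 'aa' as idx 3
Step 4: w='' (idx 0), next='b' -> output (0, 'b'), add 'b' as idx 4
Step 5: w='aa' (idx 3), next='b' -> output (3, 'b'), add 'aab' as idx 5
Step 6: w='b' (idx 4), end of input -> output (4, '')


Encoded: [(0, 'a'), (1, 'b'), (1, 'a'), (0, 'b'), (3, 'b'), (4, '')]
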